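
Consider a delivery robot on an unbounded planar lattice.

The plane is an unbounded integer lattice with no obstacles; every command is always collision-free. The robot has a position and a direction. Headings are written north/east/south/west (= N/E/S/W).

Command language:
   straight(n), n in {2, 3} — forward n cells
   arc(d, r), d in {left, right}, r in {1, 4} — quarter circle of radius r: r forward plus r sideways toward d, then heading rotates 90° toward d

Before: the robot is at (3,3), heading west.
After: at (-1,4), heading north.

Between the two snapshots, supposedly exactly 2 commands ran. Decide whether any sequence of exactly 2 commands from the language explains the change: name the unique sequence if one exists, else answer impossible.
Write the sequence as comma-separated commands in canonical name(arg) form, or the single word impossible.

key: position moved to (-1,4) AND the heading swung to N — translation plus rotation needed
start: at (3,3), heading west
[1] after straight(3): at (0,3), heading west
[2] after arc(right, 1): at (-1,4), heading north
no rival 2-sequence matches.

straight(3), arc(right, 1)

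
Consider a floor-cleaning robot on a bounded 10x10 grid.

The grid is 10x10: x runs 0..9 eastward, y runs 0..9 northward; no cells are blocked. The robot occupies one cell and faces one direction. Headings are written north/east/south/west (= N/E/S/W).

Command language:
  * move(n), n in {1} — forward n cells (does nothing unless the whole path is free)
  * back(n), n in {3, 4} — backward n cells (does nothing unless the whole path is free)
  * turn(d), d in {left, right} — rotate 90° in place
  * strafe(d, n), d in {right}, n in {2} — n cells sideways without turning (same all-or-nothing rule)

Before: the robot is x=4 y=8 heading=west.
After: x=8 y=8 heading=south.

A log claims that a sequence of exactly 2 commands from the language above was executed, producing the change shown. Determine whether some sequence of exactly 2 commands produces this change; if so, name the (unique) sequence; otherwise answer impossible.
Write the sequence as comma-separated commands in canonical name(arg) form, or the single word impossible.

back(4), turn(left)

key: position moved to (8,8) AND the heading swung to S — translation plus rotation needed
t0: x=4 y=8 heading=west
[1] after back(4): x=8 y=8 heading=west
[2] after turn(left): x=8 y=8 heading=south
uniquely the one of 36 2-step routes that fits.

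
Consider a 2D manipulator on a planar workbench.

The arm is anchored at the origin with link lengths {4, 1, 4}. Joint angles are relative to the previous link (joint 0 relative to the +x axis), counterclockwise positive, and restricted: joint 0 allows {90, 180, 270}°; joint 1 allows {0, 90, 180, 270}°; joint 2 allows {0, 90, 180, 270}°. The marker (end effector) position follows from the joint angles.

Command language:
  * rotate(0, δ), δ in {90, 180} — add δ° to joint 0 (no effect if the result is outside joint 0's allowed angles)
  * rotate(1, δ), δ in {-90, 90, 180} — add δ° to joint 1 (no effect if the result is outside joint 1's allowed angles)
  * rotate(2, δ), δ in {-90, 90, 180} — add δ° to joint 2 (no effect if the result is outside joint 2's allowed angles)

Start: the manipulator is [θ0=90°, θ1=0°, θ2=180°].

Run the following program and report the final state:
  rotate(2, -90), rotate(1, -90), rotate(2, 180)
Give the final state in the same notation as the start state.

start: [θ0=90°, θ1=0°, θ2=180°]
1. rotate(2, -90) → [θ0=90°, θ1=0°, θ2=90°]
2. rotate(1, -90) → [θ0=90°, θ1=270°, θ2=90°]
3. rotate(2, 180) → [θ0=90°, θ1=270°, θ2=270°]

[θ0=90°, θ1=270°, θ2=270°]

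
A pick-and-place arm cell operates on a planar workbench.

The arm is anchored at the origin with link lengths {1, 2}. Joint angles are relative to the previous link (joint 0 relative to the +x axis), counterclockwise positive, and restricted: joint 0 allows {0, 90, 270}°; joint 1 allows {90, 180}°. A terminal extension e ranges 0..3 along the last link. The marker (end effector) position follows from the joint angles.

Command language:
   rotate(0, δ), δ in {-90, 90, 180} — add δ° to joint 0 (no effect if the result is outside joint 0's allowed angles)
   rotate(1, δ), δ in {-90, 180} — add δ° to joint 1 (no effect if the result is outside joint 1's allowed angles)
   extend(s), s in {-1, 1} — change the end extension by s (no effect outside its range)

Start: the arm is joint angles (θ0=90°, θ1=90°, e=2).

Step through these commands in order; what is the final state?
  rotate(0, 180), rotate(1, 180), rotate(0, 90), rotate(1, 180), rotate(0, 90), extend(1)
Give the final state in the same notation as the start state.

begin: joint angles (θ0=90°, θ1=90°, e=2)
[1] after rotate(0, 180): joint angles (θ0=270°, θ1=90°, e=2)
[2] after rotate(1, 180): joint angles (θ0=270°, θ1=90°, e=2)
[3] after rotate(0, 90): joint angles (θ0=0°, θ1=90°, e=2)
[4] after rotate(1, 180): joint angles (θ0=0°, θ1=90°, e=2)
[5] after rotate(0, 90): joint angles (θ0=90°, θ1=90°, e=2)
[6] after extend(1): joint angles (θ0=90°, θ1=90°, e=3)

joint angles (θ0=90°, θ1=90°, e=3)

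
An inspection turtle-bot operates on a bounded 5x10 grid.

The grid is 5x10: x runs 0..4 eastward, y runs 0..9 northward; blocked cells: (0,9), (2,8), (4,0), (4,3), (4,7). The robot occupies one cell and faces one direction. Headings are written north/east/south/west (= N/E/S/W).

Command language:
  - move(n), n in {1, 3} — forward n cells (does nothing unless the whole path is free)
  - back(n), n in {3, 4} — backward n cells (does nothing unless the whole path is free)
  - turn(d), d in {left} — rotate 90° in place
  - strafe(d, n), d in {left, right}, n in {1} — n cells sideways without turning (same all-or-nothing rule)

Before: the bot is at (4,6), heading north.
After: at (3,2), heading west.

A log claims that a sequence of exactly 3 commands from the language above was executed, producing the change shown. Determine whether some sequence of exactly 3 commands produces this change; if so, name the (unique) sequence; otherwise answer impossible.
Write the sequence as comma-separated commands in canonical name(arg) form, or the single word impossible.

strafe(left, 1), back(4), turn(left)

key: cell and facing (now W) both changed — the 3 commands mix motion and turning
t0: at (4,6), heading north
t=1 strafe(left, 1) ⇒ at (3,6), heading north
t=2 back(4) ⇒ at (3,2), heading north
t=3 turn(left) ⇒ at (3,2), heading west
no other 3-command option fits: unique.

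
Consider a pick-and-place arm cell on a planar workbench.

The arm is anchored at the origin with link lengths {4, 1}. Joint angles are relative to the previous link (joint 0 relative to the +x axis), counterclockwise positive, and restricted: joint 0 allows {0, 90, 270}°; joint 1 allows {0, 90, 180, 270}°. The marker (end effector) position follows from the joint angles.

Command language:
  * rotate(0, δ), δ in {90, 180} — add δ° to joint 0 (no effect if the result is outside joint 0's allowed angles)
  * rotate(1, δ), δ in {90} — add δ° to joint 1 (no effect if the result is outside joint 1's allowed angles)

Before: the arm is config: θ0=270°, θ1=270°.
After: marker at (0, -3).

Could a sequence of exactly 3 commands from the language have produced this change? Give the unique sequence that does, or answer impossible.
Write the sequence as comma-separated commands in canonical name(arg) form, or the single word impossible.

rotate(1, 90), rotate(1, 90), rotate(1, 90)

from: config: θ0=270°, θ1=270°
1. rotate(1, 90) → config: θ0=270°, θ1=0°
2. rotate(1, 90) → config: θ0=270°, θ1=90°
3. rotate(1, 90) → config: θ0=270°, θ1=180°
no other 3-command option fits: unique.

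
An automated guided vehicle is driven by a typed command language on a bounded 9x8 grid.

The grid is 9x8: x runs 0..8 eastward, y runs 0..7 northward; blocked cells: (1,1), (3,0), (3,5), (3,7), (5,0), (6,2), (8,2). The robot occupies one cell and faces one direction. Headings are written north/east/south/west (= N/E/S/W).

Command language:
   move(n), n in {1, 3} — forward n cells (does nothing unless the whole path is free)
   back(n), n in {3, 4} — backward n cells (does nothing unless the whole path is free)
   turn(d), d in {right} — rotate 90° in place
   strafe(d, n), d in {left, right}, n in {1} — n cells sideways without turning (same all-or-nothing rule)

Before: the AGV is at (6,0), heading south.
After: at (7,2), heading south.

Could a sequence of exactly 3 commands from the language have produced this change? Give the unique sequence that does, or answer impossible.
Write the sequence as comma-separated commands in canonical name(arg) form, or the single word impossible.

strafe(left, 1), back(3), move(1)

key: heading stays S — no command in the sequence turns
begin: at (6,0), heading south
1. strafe(left, 1) → at (7,0), heading south
2. back(3) → at (7,3), heading south
3. move(1) → at (7,2), heading south
all 343 alternatives checked — unique.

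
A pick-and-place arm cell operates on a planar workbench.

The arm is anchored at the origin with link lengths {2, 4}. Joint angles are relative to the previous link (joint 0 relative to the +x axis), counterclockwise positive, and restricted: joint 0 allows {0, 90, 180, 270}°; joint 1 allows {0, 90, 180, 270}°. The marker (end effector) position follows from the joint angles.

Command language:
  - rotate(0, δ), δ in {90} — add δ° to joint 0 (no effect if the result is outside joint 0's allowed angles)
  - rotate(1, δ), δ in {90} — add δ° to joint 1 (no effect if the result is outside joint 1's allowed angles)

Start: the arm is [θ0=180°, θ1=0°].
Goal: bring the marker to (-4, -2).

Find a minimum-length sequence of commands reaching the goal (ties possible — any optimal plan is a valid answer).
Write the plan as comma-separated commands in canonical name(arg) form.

begin: [θ0=180°, θ1=0°]
[1] after rotate(0, 90): [θ0=270°, θ1=0°]
[2] after rotate(1, 90): [θ0=270°, θ1=90°]
[3] after rotate(1, 90): [θ0=270°, θ1=180°]
[4] after rotate(1, 90): [θ0=270°, θ1=270°]
nothing shorter than 4 reaches the goal.

rotate(0, 90), rotate(1, 90), rotate(1, 90), rotate(1, 90)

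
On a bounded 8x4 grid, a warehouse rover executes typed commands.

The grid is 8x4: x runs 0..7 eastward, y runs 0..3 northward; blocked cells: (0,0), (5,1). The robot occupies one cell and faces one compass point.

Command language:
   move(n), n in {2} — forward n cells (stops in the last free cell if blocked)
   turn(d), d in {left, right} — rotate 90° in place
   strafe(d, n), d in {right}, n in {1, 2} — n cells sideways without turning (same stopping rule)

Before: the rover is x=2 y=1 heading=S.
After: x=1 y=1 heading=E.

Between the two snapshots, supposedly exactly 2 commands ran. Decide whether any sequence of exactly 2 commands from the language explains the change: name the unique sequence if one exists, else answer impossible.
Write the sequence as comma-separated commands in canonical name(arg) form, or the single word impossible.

strafe(right, 1), turn(left)

key: order matters: swapping strafe(right, 1) and turn(left) lands elsewhere
initial: x=2 y=1 heading=S
1. strafe(right, 1) → x=1 y=1 heading=S
2. turn(left) → x=1 y=1 heading=E
no rival 2-sequence matches.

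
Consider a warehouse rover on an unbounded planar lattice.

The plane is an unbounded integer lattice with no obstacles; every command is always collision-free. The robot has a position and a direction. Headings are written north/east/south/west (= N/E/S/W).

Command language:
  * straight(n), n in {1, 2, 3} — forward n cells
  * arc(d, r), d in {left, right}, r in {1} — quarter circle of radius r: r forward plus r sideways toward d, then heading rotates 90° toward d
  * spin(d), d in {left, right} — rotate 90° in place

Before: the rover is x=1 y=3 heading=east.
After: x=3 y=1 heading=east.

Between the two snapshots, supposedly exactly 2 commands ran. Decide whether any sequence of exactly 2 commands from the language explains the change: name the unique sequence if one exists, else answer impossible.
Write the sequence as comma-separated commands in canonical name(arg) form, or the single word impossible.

arc(right, 1), arc(left, 1)

key: heading stays E — rotations cancel among the 2 commands
start: x=1 y=3 heading=east
[1] after arc(right, 1): x=2 y=2 heading=south
[2] after arc(left, 1): x=3 y=1 heading=east
uniquely the one of 49 2-step routes that fits.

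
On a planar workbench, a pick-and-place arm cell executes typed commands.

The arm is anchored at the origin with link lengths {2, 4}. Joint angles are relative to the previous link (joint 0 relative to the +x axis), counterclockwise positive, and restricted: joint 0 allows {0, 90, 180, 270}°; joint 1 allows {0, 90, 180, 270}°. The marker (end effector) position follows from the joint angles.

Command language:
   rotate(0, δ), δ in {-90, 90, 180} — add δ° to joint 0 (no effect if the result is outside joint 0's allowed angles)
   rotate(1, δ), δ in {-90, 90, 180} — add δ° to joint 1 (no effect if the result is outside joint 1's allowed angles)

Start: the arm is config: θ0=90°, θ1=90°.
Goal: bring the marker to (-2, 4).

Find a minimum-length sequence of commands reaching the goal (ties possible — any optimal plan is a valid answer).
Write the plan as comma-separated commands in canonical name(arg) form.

begin: config: θ0=90°, θ1=90°
step 1 (rotate(1, 180)): config: θ0=90°, θ1=270°
step 2 (rotate(0, 90)): config: θ0=180°, θ1=270°
shorter routes all fall short; 2 is best.

rotate(1, 180), rotate(0, 90)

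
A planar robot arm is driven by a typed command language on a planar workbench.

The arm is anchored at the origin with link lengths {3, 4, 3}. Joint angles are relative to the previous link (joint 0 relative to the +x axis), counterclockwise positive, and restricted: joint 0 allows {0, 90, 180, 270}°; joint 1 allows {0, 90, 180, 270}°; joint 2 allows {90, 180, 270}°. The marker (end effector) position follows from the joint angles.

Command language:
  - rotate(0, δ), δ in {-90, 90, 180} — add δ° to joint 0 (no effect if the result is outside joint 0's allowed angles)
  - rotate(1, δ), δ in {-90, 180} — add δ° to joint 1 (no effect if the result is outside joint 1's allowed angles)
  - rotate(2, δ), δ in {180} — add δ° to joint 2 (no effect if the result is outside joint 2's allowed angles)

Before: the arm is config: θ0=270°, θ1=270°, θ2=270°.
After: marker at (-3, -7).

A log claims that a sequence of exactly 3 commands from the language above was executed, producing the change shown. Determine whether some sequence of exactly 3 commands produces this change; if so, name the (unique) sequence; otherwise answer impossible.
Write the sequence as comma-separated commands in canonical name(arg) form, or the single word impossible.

rotate(1, -90), rotate(1, -90), rotate(1, -90)

t0: config: θ0=270°, θ1=270°, θ2=270°
[1] after rotate(1, -90): config: θ0=270°, θ1=180°, θ2=270°
[2] after rotate(1, -90): config: θ0=270°, θ1=90°, θ2=270°
[3] after rotate(1, -90): config: θ0=270°, θ1=0°, θ2=270°
all 216 alternatives checked — unique.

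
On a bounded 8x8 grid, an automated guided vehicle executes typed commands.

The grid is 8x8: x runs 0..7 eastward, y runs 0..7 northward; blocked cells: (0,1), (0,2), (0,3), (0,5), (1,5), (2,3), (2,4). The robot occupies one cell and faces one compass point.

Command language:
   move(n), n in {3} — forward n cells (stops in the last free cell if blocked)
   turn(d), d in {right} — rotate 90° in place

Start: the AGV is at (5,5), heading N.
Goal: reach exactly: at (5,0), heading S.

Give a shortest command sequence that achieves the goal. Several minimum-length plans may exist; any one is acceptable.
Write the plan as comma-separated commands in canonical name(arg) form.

t0: at (5,5), heading N
step 1 (turn(right)): at (5,5), heading E
step 2 (turn(right)): at (5,5), heading S
step 3 (move(3)): at (5,2), heading S
step 4 (move(3)): at (5,0), heading S
nothing shorter than 4 reaches the goal.

turn(right), turn(right), move(3), move(3)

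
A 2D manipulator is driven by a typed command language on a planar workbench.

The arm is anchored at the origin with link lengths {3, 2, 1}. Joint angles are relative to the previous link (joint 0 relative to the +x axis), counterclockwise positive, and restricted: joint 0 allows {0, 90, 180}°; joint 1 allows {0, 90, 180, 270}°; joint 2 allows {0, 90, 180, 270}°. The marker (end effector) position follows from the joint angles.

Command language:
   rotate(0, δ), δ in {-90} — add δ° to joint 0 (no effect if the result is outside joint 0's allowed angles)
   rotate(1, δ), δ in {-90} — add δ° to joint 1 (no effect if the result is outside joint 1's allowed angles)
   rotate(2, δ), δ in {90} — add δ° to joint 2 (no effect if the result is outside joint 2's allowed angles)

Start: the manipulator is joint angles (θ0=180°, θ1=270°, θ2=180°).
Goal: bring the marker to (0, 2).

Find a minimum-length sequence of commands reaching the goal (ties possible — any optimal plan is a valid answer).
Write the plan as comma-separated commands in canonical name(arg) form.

rotate(0, -90), rotate(1, -90)

start: joint angles (θ0=180°, θ1=270°, θ2=180°)
step 1 (rotate(0, -90)): joint angles (θ0=90°, θ1=270°, θ2=180°)
step 2 (rotate(1, -90)): joint angles (θ0=90°, θ1=180°, θ2=180°)
nothing shorter than 2 reaches the goal.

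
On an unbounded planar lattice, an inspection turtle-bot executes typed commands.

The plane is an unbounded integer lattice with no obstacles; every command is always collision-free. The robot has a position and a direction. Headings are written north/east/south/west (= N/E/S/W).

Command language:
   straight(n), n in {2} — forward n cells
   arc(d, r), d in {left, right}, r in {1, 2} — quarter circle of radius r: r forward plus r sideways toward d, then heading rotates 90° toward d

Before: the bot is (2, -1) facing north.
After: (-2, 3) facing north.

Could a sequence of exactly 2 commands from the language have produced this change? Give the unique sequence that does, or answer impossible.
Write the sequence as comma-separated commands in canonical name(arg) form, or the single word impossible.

arc(left, 2), arc(right, 2)

key: order matters: swapping arc(left, 2) and arc(right, 2) lands elsewhere
initial: (2, -1) facing north
t=1 arc(left, 2) ⇒ (0, 1) facing west
t=2 arc(right, 2) ⇒ (-2, 3) facing north
all 25 alternatives checked — unique.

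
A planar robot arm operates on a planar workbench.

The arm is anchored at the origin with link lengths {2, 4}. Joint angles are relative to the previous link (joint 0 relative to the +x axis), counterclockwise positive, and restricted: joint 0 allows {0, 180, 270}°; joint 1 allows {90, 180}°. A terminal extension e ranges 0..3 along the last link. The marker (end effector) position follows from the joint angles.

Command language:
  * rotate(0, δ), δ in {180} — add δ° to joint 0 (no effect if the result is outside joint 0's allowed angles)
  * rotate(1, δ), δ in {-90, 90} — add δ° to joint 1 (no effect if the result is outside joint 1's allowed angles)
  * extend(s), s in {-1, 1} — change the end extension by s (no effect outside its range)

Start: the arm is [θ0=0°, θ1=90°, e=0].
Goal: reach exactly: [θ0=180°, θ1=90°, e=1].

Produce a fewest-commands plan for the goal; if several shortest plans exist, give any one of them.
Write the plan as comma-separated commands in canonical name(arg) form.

extend(1), rotate(0, 180)

from: [θ0=0°, θ1=90°, e=0]
step 1 (extend(1)): [θ0=0°, θ1=90°, e=1]
step 2 (rotate(0, 180)): [θ0=180°, θ1=90°, e=1]
no 1-step plan works, so 2 is optimal.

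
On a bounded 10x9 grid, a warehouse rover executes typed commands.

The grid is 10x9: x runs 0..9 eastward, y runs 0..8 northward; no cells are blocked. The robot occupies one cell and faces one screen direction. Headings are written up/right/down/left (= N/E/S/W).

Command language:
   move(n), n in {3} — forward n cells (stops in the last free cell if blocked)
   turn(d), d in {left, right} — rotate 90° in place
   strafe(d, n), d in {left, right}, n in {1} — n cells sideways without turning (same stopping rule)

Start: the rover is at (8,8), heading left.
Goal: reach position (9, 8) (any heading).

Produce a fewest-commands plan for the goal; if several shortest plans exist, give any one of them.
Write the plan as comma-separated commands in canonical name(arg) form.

turn(left), strafe(left, 1)

initial: at (8,8), heading left
[1] after turn(left): at (8,8), heading down
[2] after strafe(left, 1): at (9,8), heading down
nothing shorter than 2 reaches the goal.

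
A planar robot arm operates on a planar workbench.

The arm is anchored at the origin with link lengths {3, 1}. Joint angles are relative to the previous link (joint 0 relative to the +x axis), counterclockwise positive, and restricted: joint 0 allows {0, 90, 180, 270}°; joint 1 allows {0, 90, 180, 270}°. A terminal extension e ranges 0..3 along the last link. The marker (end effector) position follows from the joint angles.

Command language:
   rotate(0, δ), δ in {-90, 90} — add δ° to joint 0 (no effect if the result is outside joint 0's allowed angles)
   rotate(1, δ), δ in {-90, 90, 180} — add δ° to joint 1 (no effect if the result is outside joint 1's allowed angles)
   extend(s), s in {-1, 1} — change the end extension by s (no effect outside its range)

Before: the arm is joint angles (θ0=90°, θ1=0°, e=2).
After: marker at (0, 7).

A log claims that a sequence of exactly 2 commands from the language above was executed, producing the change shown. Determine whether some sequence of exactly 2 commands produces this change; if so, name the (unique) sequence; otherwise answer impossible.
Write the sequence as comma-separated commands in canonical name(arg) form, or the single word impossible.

extend(1), extend(1)

from: joint angles (θ0=90°, θ1=0°, e=2)
step 1 (extend(1)): joint angles (θ0=90°, θ1=0°, e=3)
step 2 (extend(1)): joint angles (θ0=90°, θ1=0°, e=3)
no other 2-command option fits: unique.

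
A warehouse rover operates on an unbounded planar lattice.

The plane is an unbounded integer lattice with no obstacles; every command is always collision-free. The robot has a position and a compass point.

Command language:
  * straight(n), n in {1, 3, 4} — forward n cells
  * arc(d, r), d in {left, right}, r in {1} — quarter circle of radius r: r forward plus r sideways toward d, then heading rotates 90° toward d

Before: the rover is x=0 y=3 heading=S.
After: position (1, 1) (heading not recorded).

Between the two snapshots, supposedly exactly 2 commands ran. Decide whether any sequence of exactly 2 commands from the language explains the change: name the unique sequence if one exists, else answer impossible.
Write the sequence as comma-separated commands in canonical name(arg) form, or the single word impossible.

key: order matters: swapping straight(1) and arc(left, 1) lands elsewhere
initial: x=0 y=3 heading=S
t=1 straight(1) ⇒ x=0 y=2 heading=S
t=2 arc(left, 1) ⇒ x=1 y=1 heading=E
all 25 alternatives checked — unique.

straight(1), arc(left, 1)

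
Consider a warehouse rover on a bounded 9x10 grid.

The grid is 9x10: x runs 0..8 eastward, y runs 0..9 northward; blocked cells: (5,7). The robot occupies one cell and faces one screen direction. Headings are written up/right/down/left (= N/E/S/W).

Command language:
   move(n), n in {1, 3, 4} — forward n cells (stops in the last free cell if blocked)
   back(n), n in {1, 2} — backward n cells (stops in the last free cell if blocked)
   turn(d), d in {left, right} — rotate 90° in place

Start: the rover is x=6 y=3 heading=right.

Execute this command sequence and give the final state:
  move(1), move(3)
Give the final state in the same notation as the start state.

initial: x=6 y=3 heading=right
1. move(1) → x=7 y=3 heading=right
2. move(3) → x=8 y=3 heading=right

x=8 y=3 heading=right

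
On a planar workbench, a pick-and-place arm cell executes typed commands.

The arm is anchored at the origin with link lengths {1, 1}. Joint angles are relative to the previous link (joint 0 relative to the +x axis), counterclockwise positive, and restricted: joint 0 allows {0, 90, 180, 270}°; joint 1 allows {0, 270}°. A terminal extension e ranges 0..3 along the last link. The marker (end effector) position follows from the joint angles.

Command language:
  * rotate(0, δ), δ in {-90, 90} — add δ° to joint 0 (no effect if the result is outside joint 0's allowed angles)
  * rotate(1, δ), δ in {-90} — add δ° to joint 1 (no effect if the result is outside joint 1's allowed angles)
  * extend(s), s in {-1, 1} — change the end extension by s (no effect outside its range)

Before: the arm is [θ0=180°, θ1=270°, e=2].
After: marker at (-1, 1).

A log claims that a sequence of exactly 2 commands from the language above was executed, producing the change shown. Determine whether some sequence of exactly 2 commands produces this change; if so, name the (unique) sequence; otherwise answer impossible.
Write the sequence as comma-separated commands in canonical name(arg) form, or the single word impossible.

extend(-1), extend(-1)

from: [θ0=180°, θ1=270°, e=2]
1. extend(-1) → [θ0=180°, θ1=270°, e=1]
2. extend(-1) → [θ0=180°, θ1=270°, e=0]
uniquely the one of 25 2-step routes that fits.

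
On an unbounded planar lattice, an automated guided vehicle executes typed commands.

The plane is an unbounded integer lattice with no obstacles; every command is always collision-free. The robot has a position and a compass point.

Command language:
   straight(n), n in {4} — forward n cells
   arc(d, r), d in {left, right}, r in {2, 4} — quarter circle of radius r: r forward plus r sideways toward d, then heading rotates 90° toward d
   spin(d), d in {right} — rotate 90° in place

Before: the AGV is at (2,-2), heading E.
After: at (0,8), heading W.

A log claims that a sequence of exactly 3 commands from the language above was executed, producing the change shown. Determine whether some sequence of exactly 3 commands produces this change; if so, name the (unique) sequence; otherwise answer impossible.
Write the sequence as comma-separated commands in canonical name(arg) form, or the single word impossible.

key: order matters: swapping arc(left, 2) and arc(left, 4) lands elsewhere
from: at (2,-2), heading E
t=1 arc(left, 2) ⇒ at (4,0), heading N
t=2 straight(4) ⇒ at (4,4), heading N
t=3 arc(left, 4) ⇒ at (0,8), heading W
uniquely the one of 216 3-step routes that fits.

arc(left, 2), straight(4), arc(left, 4)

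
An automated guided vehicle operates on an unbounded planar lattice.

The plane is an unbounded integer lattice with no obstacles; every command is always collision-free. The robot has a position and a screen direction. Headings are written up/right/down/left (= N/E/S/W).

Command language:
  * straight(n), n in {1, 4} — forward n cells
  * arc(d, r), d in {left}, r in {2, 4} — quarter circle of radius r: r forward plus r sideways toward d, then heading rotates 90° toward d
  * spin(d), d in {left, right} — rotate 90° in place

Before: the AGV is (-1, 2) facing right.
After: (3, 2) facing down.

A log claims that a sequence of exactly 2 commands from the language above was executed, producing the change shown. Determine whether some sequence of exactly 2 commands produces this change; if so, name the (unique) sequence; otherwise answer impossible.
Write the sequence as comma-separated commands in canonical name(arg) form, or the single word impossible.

straight(4), spin(right)

key: cell and facing (now S) both changed — the 2 commands mix motion and turning
from: (-1, 2) facing right
t=1 straight(4) ⇒ (3, 2) facing right
t=2 spin(right) ⇒ (3, 2) facing down
all 36 alternatives checked — unique.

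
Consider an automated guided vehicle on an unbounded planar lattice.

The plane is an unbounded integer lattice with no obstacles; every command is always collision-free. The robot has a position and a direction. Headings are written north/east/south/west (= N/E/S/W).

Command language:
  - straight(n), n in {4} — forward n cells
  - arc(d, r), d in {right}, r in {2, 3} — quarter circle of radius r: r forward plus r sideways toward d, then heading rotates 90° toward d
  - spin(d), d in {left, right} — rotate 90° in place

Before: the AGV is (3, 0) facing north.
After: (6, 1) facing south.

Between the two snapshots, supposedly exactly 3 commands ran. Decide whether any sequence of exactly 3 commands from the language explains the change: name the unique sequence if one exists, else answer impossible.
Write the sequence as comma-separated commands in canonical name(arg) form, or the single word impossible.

straight(4), spin(right), arc(right, 3)

key: order matters: swapping straight(4) and arc(right, 3) lands elsewhere
initial: (3, 0) facing north
step 1 (straight(4)): (3, 4) facing north
step 2 (spin(right)): (3, 4) facing east
step 3 (arc(right, 3)): (6, 1) facing south
all 125 alternatives checked — unique.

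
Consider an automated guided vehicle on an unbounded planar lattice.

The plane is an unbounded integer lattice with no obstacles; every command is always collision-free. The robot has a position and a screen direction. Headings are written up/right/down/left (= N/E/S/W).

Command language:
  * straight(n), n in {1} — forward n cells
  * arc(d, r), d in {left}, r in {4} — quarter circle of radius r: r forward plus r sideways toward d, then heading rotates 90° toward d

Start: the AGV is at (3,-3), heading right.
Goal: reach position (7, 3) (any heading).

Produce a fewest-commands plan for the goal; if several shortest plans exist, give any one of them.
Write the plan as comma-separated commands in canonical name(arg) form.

arc(left, 4), straight(1), straight(1)

t0: at (3,-3), heading right
1. arc(left, 4) → at (7,1), heading up
2. straight(1) → at (7,2), heading up
3. straight(1) → at (7,3), heading up
shorter routes all fall short; 3 is best.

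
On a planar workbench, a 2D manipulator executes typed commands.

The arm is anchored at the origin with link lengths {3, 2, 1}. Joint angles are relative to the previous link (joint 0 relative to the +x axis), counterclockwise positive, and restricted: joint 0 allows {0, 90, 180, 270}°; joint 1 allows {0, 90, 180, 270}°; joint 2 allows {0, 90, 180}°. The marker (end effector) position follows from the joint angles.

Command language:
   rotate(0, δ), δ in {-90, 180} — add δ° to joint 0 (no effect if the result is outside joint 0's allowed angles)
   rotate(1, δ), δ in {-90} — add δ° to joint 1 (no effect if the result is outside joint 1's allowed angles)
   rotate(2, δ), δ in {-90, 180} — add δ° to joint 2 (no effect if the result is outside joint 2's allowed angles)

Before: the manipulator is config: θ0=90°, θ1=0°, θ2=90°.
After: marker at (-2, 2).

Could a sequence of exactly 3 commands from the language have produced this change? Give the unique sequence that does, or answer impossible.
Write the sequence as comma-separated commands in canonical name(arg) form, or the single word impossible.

start: config: θ0=90°, θ1=0°, θ2=90°
step 1 (rotate(1, -90)): config: θ0=90°, θ1=270°, θ2=90°
step 2 (rotate(1, -90)): config: θ0=90°, θ1=180°, θ2=90°
step 3 (rotate(1, -90)): config: θ0=90°, θ1=90°, θ2=90°
no other 3-command option fits: unique.

rotate(1, -90), rotate(1, -90), rotate(1, -90)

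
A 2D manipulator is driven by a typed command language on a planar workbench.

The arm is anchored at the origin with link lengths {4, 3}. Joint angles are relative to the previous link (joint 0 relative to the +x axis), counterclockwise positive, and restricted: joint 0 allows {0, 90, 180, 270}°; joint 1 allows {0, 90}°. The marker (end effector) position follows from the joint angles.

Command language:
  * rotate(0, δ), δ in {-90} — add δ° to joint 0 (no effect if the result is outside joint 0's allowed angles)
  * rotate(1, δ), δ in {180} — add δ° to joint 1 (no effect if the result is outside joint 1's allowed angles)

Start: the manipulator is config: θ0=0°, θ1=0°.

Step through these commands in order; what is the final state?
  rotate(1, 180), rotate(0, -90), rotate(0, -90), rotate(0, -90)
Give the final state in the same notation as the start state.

initial: config: θ0=0°, θ1=0°
t=1 rotate(1, 180) ⇒ config: θ0=0°, θ1=0°
t=2 rotate(0, -90) ⇒ config: θ0=270°, θ1=0°
t=3 rotate(0, -90) ⇒ config: θ0=180°, θ1=0°
t=4 rotate(0, -90) ⇒ config: θ0=90°, θ1=0°

config: θ0=90°, θ1=0°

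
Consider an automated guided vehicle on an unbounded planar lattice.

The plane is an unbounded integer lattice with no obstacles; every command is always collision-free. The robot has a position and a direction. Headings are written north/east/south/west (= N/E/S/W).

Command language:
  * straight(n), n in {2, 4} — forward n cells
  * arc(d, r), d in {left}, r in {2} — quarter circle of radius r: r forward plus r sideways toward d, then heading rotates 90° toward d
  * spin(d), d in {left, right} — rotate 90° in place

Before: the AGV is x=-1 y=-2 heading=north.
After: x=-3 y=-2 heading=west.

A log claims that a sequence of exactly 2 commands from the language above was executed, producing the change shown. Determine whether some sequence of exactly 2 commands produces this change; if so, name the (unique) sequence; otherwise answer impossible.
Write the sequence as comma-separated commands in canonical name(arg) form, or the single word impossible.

key: running straight(2) before spin(left) would end elsewhere — order is forced
begin: x=-1 y=-2 heading=north
[1] after spin(left): x=-1 y=-2 heading=west
[2] after straight(2): x=-3 y=-2 heading=west
all 25 alternatives checked — unique.

spin(left), straight(2)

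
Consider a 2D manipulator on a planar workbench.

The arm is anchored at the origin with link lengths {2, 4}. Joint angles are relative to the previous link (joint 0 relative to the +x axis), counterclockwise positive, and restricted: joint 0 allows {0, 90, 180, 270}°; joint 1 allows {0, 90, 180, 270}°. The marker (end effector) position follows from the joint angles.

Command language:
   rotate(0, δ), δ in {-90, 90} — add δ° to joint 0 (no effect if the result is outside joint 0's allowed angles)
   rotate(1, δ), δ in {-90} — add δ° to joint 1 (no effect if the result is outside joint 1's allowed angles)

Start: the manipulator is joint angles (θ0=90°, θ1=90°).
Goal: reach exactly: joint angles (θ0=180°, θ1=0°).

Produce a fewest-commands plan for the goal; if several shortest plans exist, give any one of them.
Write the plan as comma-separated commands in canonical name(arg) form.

from: joint angles (θ0=90°, θ1=90°)
step 1 (rotate(1, -90)): joint angles (θ0=90°, θ1=0°)
step 2 (rotate(0, 90)): joint angles (θ0=180°, θ1=0°)
no 1-step plan works, so 2 is optimal.

rotate(1, -90), rotate(0, 90)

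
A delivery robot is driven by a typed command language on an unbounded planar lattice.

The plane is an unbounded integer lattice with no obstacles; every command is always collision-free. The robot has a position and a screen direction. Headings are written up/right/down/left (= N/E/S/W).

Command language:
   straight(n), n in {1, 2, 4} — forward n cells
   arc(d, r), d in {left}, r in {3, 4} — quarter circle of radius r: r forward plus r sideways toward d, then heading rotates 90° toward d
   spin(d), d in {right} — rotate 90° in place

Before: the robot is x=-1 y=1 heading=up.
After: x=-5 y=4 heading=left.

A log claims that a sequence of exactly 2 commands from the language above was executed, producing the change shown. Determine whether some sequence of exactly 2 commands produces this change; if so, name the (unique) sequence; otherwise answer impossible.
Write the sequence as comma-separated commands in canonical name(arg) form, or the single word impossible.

arc(left, 3), straight(1)

key: cell and facing (now W) both changed — the 2 commands mix motion and turning
from: x=-1 y=1 heading=up
1. arc(left, 3) → x=-4 y=4 heading=left
2. straight(1) → x=-5 y=4 heading=left
all 36 alternatives checked — unique.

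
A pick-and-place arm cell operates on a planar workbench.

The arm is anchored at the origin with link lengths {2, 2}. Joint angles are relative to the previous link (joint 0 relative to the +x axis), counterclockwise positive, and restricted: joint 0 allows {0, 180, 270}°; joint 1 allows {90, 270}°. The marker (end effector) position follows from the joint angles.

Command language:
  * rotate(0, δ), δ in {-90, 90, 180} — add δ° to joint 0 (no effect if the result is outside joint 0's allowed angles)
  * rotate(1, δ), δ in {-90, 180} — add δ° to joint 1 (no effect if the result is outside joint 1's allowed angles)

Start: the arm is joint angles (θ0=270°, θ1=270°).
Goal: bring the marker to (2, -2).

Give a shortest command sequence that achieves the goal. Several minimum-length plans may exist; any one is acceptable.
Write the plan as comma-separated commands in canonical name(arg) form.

begin: joint angles (θ0=270°, θ1=270°)
step 1 (rotate(1, 180)): joint angles (θ0=270°, θ1=90°)
shorter routes all fall short; 1 is best.

rotate(1, 180)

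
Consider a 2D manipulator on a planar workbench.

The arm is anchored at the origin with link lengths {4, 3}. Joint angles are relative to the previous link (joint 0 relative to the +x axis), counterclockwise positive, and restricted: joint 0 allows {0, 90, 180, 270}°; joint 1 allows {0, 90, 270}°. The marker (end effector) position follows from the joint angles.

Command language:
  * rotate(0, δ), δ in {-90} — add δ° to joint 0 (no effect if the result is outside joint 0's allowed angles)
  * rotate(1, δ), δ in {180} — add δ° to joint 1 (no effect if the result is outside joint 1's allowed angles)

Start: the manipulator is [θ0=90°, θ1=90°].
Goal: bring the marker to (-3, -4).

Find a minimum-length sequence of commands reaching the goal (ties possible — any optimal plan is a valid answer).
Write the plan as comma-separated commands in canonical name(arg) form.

rotate(1, 180), rotate(0, -90), rotate(0, -90)

initial: [θ0=90°, θ1=90°]
1. rotate(1, 180) → [θ0=90°, θ1=270°]
2. rotate(0, -90) → [θ0=0°, θ1=270°]
3. rotate(0, -90) → [θ0=270°, θ1=270°]
no 2-step plan works, so 3 is optimal.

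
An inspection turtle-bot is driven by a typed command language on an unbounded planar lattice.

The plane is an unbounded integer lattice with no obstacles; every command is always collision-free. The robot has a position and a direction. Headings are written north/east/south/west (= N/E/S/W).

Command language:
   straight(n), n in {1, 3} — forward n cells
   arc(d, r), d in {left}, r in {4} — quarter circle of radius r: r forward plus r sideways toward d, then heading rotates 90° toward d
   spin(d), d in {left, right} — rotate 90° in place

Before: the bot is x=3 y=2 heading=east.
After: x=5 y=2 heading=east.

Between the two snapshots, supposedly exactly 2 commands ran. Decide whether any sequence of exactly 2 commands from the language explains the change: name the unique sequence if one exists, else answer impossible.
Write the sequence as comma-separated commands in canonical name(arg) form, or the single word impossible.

straight(1), straight(1)

key: still facing E at the end — nothing in the sequence rotates
begin: x=3 y=2 heading=east
t=1 straight(1) ⇒ x=4 y=2 heading=east
t=2 straight(1) ⇒ x=5 y=2 heading=east
all 25 alternatives checked — unique.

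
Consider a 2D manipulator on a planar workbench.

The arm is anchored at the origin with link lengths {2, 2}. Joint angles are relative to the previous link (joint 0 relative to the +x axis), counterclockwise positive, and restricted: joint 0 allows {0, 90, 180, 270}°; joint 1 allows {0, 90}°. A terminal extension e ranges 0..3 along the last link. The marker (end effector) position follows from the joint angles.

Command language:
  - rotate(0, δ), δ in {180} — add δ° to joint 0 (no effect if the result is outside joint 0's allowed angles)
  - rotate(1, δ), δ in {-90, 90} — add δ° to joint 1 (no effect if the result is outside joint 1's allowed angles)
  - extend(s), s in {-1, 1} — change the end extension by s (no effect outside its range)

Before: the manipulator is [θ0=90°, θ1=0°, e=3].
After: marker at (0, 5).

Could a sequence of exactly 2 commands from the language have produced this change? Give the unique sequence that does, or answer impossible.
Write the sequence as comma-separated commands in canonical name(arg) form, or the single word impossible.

extend(-1), extend(-1)

start: [θ0=90°, θ1=0°, e=3]
1. extend(-1) → [θ0=90°, θ1=0°, e=2]
2. extend(-1) → [θ0=90°, θ1=0°, e=1]
all 25 alternatives checked — unique.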